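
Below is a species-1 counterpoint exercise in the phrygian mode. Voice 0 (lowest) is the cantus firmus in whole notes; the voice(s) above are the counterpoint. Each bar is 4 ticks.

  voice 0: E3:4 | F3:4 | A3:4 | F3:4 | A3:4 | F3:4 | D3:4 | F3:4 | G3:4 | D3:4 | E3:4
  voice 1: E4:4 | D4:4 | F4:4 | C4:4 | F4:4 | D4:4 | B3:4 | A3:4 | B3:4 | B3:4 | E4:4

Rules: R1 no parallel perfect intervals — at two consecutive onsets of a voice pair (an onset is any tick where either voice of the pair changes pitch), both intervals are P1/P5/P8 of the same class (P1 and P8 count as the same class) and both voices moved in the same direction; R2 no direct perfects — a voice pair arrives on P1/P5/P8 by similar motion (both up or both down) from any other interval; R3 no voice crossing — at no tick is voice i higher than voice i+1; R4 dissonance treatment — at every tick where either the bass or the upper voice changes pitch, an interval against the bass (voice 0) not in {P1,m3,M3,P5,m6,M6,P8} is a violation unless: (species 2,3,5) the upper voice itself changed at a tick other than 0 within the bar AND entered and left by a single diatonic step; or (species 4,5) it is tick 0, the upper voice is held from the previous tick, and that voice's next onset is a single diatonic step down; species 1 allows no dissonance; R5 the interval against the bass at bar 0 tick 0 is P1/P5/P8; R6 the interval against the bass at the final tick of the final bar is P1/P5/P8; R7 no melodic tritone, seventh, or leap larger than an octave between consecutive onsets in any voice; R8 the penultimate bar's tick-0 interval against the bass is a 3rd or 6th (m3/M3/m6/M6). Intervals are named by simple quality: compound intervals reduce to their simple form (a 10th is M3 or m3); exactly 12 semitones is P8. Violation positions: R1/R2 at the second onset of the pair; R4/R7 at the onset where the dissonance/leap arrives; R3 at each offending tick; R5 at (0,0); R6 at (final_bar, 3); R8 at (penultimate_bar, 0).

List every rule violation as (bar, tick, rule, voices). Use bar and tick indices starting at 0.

(3, 0, R2, (0, 1))
(10, 0, R2, (0, 1))

bar 0: v0=E3 v1=E4 downbeat P8
bar 1: v0=F3 v1=D4 downbeat M6
bar 2: v0=A3 v1=F4 downbeat m6
bar 3: v0=F3 v1=C4 downbeat P5
bar 4: v0=A3 v1=F4 downbeat m6
bar 5: v0=F3 v1=D4 downbeat M6
bar 6: v0=D3 v1=B3 downbeat M6
bar 7: v0=F3 v1=A3 downbeat M3
bar 8: v0=G3 v1=B3 downbeat M3
bar 9: v0=D3 v1=B3 downbeat M6
bar 10: v0=E3 v1=E4 downbeat P8
  -> R2 @ bar 3 tick 0 v(0, 1): A3/F4 m6 -> F3/C4 P5 similar
  -> R2 @ bar 10 tick 0 v(0, 1): D3/B3 M6 -> E3/E4 P8 similar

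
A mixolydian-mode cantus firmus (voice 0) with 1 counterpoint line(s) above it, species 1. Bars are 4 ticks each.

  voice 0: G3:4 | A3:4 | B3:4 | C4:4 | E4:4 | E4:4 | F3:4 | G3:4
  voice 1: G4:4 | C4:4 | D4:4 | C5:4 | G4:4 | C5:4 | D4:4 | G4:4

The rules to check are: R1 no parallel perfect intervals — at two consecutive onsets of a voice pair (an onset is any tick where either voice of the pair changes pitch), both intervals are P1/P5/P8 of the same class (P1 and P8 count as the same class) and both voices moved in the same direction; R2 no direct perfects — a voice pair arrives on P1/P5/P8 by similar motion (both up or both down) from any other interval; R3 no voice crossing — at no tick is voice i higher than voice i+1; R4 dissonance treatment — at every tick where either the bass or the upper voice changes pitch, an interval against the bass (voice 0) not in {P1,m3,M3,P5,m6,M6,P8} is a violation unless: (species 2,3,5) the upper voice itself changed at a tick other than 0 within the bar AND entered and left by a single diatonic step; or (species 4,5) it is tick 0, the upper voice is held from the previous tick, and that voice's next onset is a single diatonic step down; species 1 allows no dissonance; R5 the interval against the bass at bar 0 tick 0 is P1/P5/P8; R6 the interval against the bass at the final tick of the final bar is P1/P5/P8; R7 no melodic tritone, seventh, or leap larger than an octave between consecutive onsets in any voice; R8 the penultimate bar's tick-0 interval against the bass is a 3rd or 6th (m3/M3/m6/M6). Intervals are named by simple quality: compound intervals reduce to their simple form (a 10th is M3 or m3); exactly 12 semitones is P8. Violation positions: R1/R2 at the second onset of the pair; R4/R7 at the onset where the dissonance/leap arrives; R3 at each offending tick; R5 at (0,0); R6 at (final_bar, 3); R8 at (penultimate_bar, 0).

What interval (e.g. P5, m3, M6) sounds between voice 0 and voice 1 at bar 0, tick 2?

voice 0=G3 voice 1=G4 -> P8

P8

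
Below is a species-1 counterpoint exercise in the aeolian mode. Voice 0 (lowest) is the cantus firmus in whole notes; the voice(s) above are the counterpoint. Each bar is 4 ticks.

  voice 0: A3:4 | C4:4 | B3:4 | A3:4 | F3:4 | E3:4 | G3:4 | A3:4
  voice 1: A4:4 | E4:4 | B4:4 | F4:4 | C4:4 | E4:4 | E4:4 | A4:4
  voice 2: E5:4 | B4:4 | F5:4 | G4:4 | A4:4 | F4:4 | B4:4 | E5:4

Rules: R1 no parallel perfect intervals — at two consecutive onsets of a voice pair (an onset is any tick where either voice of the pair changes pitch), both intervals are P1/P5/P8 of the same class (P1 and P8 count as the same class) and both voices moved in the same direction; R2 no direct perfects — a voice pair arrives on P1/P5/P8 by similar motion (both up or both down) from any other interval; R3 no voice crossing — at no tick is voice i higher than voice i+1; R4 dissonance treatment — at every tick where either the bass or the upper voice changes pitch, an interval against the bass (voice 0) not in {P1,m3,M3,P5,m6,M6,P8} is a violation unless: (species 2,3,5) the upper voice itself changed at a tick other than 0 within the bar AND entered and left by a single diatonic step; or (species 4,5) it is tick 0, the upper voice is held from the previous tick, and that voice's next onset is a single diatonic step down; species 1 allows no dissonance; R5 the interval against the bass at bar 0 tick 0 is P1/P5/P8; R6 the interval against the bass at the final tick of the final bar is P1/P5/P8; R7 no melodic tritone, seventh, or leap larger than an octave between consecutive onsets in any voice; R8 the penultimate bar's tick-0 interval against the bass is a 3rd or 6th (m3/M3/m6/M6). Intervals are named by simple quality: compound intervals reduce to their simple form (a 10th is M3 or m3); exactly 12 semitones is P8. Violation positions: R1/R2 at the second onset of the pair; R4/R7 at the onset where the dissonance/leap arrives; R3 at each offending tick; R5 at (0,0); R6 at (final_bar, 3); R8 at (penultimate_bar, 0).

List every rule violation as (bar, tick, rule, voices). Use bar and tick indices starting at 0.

(1, 0, R1, (1, 2))
(1, 0, R4, (0, 2))
(2, 0, R4, (0, 2))
(2, 0, R7, (2,))
(3, 0, R4, (0, 2))
(3, 0, R7, (1,))
(3, 0, R7, (2,))
(4, 0, R2, (0, 1))
(5, 0, R4, (0, 2))
(6, 0, R7, (2,))
(7, 0, R1, (1, 2))
(7, 0, R2, (0, 1))
(7, 0, R2, (0, 2))

bar 0: v0=A3 v1=A4 v2=E5 downbeat P5
bar 1: v0=C4 v1=E4 v2=B4 downbeat M7
bar 2: v0=B3 v1=B4 v2=F5 downbeat TT
bar 3: v0=A3 v1=F4 v2=G4 downbeat m7
bar 4: v0=F3 v1=C4 v2=A4 downbeat M3
bar 5: v0=E3 v1=E4 v2=F4 downbeat m2
bar 6: v0=G3 v1=E4 v2=B4 downbeat M3
bar 7: v0=A3 v1=A4 v2=E5 downbeat P5
  -> R1 @ bar 1 tick 0 v(1, 2): A4/E5 P5 -> E4/B4 P5 similar
  -> R4 @ bar 1 tick 0 v(0, 2): C4/B4 M7 untreated
  -> R4 @ bar 2 tick 0 v(0, 2): B3/F5 TT untreated
  -> R7 @ bar 2 tick 0 v(2,): B4->F5 leap 6st
  -> R4 @ bar 3 tick 0 v(0, 2): A3/G4 m7 untreated
  -> R7 @ bar 3 tick 0 v(1,): B4->F4 leap 6st
  -> R7 @ bar 3 tick 0 v(2,): F5->G4 leap 10st
  -> R2 @ bar 4 tick 0 v(0, 1): A3/F4 m6 -> F3/C4 P5 similar
  -> R4 @ bar 5 tick 0 v(0, 2): E3/F4 m2 untreated
  -> R7 @ bar 6 tick 0 v(2,): F4->B4 leap 6st
  -> R1 @ bar 7 tick 0 v(1, 2): E4/B4 P5 -> A4/E5 P5 similar
  -> R2 @ bar 7 tick 0 v(0, 1): G3/E4 M6 -> A3/A4 P8 similar
  -> R2 @ bar 7 tick 0 v(0, 2): G3/B4 M3 -> A3/E5 P5 similar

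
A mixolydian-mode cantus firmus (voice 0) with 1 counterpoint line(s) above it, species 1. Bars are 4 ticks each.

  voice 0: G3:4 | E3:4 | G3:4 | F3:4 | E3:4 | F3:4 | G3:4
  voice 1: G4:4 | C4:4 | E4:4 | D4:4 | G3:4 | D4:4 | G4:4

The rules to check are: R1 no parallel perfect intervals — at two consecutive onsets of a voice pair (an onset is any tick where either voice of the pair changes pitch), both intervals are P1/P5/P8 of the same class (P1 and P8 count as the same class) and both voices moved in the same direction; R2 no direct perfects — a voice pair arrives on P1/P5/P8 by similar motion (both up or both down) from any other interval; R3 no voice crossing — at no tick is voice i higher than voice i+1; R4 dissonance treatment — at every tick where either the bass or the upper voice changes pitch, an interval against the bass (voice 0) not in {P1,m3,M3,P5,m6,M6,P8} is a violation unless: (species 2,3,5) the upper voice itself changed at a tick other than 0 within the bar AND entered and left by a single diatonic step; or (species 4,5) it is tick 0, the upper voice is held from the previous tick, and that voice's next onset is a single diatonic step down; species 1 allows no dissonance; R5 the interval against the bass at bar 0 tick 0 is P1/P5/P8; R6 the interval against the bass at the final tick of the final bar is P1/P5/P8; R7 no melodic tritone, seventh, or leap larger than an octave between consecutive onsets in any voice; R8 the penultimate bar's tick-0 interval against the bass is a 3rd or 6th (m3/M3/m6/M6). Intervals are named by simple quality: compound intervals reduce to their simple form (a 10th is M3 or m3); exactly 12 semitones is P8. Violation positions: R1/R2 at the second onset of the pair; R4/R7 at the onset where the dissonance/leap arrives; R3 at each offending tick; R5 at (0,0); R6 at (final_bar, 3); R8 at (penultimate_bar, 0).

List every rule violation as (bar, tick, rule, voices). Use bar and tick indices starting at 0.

(6, 0, R2, (0, 1))

bar 0: v0=G3 v1=G4 downbeat P8
bar 1: v0=E3 v1=C4 downbeat m6
bar 2: v0=G3 v1=E4 downbeat M6
bar 3: v0=F3 v1=D4 downbeat M6
bar 4: v0=E3 v1=G3 downbeat m3
bar 5: v0=F3 v1=D4 downbeat M6
bar 6: v0=G3 v1=G4 downbeat P8
  -> R2 @ bar 6 tick 0 v(0, 1): F3/D4 M6 -> G3/G4 P8 similar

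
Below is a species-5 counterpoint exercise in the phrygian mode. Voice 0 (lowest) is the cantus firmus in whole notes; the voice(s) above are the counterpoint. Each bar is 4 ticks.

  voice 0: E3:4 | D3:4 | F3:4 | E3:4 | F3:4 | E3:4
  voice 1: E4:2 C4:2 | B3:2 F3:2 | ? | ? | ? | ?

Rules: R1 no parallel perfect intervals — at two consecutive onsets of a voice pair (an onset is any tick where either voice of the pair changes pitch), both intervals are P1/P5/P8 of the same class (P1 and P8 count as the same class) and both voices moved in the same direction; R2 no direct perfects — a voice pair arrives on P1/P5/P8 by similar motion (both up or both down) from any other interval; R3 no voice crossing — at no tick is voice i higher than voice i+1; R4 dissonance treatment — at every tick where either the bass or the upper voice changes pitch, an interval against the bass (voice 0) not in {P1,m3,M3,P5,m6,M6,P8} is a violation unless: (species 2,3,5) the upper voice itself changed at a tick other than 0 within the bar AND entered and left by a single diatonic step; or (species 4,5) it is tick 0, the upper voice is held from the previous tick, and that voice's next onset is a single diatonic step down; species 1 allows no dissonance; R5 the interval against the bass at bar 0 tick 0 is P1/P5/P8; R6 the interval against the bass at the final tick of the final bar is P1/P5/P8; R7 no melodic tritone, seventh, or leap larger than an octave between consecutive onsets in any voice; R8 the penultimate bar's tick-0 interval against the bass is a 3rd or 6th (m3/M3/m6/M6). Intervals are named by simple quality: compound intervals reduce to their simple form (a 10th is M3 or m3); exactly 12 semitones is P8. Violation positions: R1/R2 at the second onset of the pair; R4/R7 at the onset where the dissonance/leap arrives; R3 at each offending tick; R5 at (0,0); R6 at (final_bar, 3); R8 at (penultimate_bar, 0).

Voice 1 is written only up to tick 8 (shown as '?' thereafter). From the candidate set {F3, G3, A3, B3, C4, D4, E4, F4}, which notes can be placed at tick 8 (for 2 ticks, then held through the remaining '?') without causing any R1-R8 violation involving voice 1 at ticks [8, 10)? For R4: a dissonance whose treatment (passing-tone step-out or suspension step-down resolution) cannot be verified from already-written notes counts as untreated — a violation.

{A3, D4, F3}

F3: legal
G3: violates R4
A3: legal
B3: violates R4,R7
C4: violates R2
D4: legal
E4: violates R4,R7
F4: violates R2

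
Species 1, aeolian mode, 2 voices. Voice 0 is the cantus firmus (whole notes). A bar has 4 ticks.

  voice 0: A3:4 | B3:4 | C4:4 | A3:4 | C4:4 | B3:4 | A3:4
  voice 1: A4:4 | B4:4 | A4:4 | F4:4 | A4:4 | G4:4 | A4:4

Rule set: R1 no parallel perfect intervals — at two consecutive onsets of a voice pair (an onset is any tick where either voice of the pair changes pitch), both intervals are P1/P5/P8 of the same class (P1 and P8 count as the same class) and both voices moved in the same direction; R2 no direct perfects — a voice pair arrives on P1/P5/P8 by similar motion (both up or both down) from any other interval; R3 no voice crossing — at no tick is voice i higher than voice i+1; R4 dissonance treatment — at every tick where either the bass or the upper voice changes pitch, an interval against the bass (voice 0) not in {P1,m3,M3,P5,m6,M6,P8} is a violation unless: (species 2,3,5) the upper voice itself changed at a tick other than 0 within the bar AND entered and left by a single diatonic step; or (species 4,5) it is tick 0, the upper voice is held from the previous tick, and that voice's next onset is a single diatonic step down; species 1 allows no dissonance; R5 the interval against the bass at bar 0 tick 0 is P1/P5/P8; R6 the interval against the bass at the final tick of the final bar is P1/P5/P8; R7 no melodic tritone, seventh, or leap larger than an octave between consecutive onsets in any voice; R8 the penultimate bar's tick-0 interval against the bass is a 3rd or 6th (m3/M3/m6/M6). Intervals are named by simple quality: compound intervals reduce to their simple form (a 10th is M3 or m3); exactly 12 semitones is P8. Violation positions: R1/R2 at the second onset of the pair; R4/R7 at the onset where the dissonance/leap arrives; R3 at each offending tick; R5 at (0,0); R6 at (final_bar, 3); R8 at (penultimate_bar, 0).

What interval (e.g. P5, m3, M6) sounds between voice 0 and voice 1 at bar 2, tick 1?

voice 0=C4 voice 1=A4 -> M6

M6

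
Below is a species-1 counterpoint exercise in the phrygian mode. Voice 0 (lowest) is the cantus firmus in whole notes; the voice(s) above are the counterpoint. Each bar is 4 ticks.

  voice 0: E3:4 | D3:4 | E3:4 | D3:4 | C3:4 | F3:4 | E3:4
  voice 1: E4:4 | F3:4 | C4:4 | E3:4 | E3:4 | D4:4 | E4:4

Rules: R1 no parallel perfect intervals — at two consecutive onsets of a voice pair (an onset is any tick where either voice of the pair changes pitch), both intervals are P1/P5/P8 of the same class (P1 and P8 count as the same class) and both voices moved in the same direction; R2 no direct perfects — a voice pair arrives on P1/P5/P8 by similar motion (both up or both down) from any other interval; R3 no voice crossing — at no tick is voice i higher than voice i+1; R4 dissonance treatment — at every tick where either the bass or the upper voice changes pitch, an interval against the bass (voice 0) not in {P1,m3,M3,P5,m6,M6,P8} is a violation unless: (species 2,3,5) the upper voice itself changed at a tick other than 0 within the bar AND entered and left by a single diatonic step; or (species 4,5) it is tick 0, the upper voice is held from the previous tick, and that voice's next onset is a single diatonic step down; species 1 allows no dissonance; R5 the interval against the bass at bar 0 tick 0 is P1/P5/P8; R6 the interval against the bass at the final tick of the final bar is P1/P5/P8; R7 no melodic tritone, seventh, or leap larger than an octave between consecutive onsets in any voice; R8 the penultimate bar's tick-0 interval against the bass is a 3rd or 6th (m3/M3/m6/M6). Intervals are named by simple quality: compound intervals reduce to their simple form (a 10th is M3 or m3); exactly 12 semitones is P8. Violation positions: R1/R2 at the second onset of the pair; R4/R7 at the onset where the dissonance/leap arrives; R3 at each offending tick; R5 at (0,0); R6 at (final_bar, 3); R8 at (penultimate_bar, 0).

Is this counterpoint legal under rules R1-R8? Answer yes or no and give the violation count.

bar 0: v0=E3 v1=E4 (P8)
bar 1: v0=D3 v1=F3 (m3)
bar 2: v0=E3 v1=C4 (m6)
bar 3: v0=D3 v1=E3 (M2)
bar 4: v0=C3 v1=E3 (M3)
bar 5: v0=F3 v1=D4 (M6)
bar 6: v0=E3 v1=E4 (P8)
  R7 @ bar1.0: E4->F3 leap 11st
  R4 @ bar3.0: D3/E3 M2 untreated
  R7 @ bar5.0: E3->D4 leap 10st

No (3 violations)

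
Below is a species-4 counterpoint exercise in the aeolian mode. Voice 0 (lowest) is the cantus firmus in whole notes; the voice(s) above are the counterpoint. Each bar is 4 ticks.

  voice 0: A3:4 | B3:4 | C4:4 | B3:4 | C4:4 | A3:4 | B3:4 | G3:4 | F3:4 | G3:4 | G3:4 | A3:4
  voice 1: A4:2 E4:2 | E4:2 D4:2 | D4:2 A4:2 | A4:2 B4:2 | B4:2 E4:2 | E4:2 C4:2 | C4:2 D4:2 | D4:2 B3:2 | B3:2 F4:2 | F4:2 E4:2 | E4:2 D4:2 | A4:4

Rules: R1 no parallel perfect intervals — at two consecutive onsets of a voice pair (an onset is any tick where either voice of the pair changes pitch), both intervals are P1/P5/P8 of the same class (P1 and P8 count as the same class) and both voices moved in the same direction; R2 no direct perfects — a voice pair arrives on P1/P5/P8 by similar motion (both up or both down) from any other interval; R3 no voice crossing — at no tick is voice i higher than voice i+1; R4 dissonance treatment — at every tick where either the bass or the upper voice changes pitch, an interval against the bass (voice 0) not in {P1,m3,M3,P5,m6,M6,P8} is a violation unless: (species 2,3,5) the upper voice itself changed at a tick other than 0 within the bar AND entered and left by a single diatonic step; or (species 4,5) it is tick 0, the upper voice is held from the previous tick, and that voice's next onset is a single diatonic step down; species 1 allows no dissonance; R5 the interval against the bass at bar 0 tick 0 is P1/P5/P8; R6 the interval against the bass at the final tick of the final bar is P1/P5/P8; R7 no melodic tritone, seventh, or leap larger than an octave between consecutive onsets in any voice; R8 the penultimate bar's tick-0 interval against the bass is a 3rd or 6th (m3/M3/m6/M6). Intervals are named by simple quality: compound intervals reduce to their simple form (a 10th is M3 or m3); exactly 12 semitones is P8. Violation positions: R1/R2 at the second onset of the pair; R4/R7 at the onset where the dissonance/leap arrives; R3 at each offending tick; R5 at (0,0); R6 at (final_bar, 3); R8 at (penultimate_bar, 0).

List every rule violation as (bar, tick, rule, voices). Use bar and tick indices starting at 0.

(2, 0, R4, (0, 1))
(3, 0, R4, (0, 1))
(4, 0, R4, (0, 1))
(6, 0, R4, (0, 1))
(8, 0, R4, (0, 1))
(8, 2, R7, (1,))
(11, 0, R2, (0, 1))

bar 0: v0=A3 v1=A4 downbeat P8
bar 1: v0=B3 v1=E4 downbeat P4
bar 2: v0=C4 v1=D4 downbeat M2
bar 3: v0=B3 v1=A4 downbeat m7
bar 4: v0=C4 v1=B4 downbeat M7
bar 5: v0=A3 v1=E4 downbeat P5
bar 6: v0=B3 v1=C4 downbeat m2
bar 7: v0=G3 v1=D4 downbeat P5
bar 8: v0=F3 v1=B3 downbeat TT
bar 9: v0=G3 v1=F4 downbeat m7
bar 10: v0=G3 v1=E4 downbeat M6
bar 11: v0=A3 v1=A4 downbeat P8
  -> R4 @ bar 2 tick 0 v(0, 1): C4/D4 M2 untreated
  -> R4 @ bar 3 tick 0 v(0, 1): B3/A4 m7 untreated
  -> R4 @ bar 4 tick 0 v(0, 1): C4/B4 M7 untreated
  -> R4 @ bar 6 tick 0 v(0, 1): B3/C4 m2 untreated
  -> R4 @ bar 8 tick 0 v(0, 1): F3/B3 TT untreated
  -> R7 @ bar 8 tick 2 v(1,): B3->F4 leap 6st
  -> R2 @ bar 11 tick 0 v(0, 1): G3/D4 P5 -> A3/A4 P8 similar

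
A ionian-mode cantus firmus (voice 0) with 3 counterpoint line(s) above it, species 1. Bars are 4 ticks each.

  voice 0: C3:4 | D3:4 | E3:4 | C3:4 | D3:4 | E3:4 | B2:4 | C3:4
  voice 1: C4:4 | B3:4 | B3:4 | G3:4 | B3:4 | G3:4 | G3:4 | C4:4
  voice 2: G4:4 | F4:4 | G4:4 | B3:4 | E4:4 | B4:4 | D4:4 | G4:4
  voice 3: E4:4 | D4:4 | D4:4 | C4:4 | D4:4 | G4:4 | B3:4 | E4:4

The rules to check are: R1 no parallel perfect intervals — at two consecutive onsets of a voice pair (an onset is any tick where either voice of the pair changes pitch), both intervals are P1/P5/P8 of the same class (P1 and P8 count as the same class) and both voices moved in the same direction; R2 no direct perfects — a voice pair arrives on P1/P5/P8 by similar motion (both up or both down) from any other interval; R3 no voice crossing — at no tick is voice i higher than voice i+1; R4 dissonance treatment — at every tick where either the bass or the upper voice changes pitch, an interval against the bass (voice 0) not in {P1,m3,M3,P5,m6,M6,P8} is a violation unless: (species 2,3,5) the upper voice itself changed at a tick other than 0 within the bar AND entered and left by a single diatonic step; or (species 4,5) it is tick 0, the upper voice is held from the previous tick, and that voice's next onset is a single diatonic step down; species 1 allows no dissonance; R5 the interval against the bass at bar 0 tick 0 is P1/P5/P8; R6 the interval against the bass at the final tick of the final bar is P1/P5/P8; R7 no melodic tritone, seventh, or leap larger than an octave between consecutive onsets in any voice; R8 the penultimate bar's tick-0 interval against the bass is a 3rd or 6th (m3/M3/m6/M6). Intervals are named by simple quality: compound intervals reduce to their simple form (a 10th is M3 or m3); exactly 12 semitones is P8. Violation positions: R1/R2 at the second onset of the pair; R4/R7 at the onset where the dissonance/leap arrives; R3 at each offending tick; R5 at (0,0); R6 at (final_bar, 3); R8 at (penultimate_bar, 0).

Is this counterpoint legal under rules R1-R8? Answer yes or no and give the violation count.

No (42 violations)

bar 0: v0=C3 v1=C4 v2=G4 v3=E4 (M3)
bar 1: v0=D3 v1=B3 v2=F4 v3=D4 (P8)
bar 2: v0=E3 v1=B3 v2=G4 v3=D4 (m7)
bar 3: v0=C3 v1=G3 v2=B3 v3=C4 (P8)
bar 4: v0=D3 v1=B3 v2=E4 v3=D4 (P8)
bar 5: v0=E3 v1=G3 v2=B4 v3=G4 (m3)
bar 6: v0=B2 v1=G3 v2=D4 v3=B3 (P8)
bar 7: v0=C3 v1=C4 v2=G4 v3=E4 (M3)
  R3 @ bar0.0: G4 above E4
  R5 @ bar0.0: opens on M3
  R3 @ bar0.1: G4 above E4
  R3 @ bar0.2: G4 above E4
  R3 @ bar0.3: G4 above E4
  R3 @ bar1.0: F4 above D4
  R3 @ bar1.1: F4 above D4
  R3 @ bar1.2: F4 above D4
  R3 @ bar1.3: F4 above D4
  R3 @ bar2.0: G4 above D4
  R4 @ bar2.0: E3/D4 m7 untreated
  R3 @ bar2.1: G4 above D4
  R3 @ bar2.2: G4 above D4
  R3 @ bar2.3: G4 above D4
  R1 @ bar3.0: E3/B3 P5 -> C3/G3 P5 similar
  R2 @ bar3.0: E3/D4 m7 -> C3/C4 P8 similar
  R4 @ bar3.0: C3/B3 M7 untreated
  R1 @ bar4.0: C3/C4 P8 -> D3/D4 P8 similar
  R3 @ bar4.0: E4 above D4
  R4 @ bar4.0: D3/E4 M2 untreated
  R3 @ bar4.1: E4 above D4
  R3 @ bar4.2: E4 above D4
  R3 @ bar4.3: E4 above D4
  R2 @ bar5.0: D3/E4 M2 -> E3/B4 P5 similar
  R3 @ bar5.0: B4 above G4
  R3 @ bar5.1: B4 above G4
  R3 @ bar5.2: B4 above G4
  R3 @ bar5.3: B4 above G4
  R2 @ bar6.0: E3/G4 m3 -> B2/B3 P8 similar
  R3 @ bar6.0: D4 above B3
  R8 @ bar6.0: penult P8 not 3rd/6th
  R3 @ bar6.1: D4 above B3
  R3 @ bar6.2: D4 above B3
  R3 @ bar6.3: D4 above B3
  R1 @ bar7.0: G3/D4 P5 -> C4/G4 P5 similar
  R2 @ bar7.0: B2/G3 m6 -> C3/C4 P8 similar
  R2 @ bar7.0: B2/D4 m3 -> C3/G4 P5 similar
  R3 @ bar7.0: G4 above E4
  R3 @ bar7.1: G4 above E4
  R3 @ bar7.2: G4 above E4
  R3 @ bar7.3: G4 above E4
  R6 @ bar7.3: closes on M3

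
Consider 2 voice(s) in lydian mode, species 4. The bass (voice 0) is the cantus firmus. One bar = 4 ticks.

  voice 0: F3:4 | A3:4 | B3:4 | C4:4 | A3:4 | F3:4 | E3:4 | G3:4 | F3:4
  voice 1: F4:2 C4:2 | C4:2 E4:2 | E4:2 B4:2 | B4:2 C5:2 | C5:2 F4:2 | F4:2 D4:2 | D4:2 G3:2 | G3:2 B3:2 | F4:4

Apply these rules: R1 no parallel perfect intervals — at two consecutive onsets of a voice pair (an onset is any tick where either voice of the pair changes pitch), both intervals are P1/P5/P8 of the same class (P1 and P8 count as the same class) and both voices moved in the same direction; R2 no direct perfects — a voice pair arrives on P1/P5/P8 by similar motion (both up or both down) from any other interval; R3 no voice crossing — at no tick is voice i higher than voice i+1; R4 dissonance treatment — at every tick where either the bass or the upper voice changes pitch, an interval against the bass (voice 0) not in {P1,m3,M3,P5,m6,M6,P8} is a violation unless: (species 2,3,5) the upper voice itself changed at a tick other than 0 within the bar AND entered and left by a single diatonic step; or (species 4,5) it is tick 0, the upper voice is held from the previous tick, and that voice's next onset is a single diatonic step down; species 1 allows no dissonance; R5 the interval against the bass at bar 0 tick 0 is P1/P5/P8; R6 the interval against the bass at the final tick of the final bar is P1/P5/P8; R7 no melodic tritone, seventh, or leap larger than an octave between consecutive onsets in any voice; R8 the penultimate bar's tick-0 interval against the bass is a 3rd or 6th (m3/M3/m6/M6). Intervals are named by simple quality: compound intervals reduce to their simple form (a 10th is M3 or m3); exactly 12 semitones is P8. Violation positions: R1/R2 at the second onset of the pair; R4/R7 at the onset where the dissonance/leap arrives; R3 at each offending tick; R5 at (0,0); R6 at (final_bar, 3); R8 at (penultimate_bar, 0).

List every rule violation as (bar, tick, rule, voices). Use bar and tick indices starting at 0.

bar 0: v0=F3 v1=F4 downbeat P8
bar 1: v0=A3 v1=C4 downbeat m3
bar 2: v0=B3 v1=E4 downbeat P4
bar 3: v0=C4 v1=B4 downbeat M7
bar 4: v0=A3 v1=C5 downbeat m3
bar 5: v0=F3 v1=F4 downbeat P8
bar 6: v0=E3 v1=D4 downbeat m7
bar 7: v0=G3 v1=G3 downbeat P1
bar 8: v0=F3 v1=F4 downbeat P8
  -> R4 @ bar 2 tick 0 v(0, 1): B3/E4 P4 untreated
  -> R4 @ bar 3 tick 0 v(0, 1): C4/B4 M7 untreated
  -> R4 @ bar 6 tick 0 v(0, 1): E3/D4 m7 untreated
  -> R8 @ bar 7 tick 0 v(0, 1): penult P1 not 3rd/6th
  -> R7 @ bar 8 tick 0 v(1,): B3->F4 leap 6st

(2, 0, R4, (0, 1))
(3, 0, R4, (0, 1))
(6, 0, R4, (0, 1))
(7, 0, R8, (0, 1))
(8, 0, R7, (1,))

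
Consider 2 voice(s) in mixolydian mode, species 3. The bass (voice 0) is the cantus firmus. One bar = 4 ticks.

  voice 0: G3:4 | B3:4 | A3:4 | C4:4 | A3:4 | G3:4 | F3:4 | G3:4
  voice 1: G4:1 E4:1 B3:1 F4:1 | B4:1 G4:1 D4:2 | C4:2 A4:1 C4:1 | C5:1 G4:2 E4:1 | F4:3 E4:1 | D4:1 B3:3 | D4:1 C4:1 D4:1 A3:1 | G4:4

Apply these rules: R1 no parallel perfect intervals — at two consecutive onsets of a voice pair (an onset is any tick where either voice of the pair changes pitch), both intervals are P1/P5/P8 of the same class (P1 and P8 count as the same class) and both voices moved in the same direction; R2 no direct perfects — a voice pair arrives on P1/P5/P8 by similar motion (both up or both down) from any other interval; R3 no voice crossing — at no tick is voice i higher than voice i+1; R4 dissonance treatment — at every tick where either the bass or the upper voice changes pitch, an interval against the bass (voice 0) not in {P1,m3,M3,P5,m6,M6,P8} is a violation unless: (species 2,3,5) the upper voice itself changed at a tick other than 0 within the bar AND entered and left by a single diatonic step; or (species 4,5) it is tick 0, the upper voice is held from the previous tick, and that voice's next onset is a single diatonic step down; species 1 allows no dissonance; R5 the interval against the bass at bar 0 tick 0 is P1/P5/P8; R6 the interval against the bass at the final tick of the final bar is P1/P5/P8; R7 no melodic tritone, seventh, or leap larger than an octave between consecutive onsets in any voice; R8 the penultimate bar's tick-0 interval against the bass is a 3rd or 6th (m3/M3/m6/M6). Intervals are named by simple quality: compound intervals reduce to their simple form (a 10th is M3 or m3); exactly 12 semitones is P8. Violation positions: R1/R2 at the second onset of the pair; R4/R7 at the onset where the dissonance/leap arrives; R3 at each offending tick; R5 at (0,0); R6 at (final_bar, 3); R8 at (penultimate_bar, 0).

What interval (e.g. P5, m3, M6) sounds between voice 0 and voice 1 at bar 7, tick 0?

P8

voice 0=G3 voice 1=G4 -> P8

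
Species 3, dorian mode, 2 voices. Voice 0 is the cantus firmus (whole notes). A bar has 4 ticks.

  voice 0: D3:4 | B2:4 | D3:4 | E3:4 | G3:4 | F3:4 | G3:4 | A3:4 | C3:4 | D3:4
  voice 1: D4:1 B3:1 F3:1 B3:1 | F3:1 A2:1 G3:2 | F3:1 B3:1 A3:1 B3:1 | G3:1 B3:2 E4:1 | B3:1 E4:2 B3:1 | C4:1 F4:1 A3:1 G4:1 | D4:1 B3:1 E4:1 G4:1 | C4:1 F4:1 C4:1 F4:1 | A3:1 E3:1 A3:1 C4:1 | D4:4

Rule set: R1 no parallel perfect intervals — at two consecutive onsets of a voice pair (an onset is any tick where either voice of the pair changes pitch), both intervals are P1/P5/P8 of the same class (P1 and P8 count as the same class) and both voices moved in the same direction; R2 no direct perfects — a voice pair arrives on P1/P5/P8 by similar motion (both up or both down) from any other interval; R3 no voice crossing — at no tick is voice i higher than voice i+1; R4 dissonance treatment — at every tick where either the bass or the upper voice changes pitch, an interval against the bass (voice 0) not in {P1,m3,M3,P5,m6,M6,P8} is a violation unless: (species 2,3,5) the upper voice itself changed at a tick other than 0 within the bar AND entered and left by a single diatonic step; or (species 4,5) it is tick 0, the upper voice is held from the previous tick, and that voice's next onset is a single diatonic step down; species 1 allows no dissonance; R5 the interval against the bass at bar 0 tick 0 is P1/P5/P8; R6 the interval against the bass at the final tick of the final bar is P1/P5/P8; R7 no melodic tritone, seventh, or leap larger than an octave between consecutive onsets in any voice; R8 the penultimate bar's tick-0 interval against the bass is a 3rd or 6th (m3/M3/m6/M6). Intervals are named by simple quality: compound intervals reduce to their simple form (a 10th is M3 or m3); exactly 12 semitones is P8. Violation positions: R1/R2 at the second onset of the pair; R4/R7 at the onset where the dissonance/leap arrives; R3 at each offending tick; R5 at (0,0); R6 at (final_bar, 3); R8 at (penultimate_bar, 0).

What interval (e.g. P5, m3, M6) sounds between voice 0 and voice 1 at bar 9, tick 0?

P8

voice 0=D3 voice 1=D4 -> P8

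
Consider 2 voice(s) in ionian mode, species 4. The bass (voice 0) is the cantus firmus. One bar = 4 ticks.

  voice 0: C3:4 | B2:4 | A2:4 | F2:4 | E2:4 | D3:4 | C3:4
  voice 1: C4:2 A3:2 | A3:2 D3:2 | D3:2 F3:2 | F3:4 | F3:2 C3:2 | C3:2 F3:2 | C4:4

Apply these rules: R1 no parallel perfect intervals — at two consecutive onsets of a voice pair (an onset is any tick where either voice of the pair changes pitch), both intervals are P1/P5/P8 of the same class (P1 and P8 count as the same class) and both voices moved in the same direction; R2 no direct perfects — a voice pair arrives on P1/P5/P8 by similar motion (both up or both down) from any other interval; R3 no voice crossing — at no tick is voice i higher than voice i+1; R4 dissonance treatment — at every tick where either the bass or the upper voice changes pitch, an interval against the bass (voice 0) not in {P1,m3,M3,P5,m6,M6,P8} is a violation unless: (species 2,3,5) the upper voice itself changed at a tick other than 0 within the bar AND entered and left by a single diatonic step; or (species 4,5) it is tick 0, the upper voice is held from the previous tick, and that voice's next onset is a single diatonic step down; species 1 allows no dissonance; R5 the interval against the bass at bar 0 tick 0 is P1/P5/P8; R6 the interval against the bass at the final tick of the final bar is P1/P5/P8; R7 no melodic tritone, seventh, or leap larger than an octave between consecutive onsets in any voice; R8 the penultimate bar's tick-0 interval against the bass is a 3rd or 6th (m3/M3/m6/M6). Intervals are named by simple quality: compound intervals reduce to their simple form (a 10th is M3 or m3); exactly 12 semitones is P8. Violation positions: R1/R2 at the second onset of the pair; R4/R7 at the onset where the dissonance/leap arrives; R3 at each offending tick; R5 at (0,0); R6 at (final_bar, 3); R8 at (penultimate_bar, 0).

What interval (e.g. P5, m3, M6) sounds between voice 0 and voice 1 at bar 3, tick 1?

P8

voice 0=F2 voice 1=F3 -> P8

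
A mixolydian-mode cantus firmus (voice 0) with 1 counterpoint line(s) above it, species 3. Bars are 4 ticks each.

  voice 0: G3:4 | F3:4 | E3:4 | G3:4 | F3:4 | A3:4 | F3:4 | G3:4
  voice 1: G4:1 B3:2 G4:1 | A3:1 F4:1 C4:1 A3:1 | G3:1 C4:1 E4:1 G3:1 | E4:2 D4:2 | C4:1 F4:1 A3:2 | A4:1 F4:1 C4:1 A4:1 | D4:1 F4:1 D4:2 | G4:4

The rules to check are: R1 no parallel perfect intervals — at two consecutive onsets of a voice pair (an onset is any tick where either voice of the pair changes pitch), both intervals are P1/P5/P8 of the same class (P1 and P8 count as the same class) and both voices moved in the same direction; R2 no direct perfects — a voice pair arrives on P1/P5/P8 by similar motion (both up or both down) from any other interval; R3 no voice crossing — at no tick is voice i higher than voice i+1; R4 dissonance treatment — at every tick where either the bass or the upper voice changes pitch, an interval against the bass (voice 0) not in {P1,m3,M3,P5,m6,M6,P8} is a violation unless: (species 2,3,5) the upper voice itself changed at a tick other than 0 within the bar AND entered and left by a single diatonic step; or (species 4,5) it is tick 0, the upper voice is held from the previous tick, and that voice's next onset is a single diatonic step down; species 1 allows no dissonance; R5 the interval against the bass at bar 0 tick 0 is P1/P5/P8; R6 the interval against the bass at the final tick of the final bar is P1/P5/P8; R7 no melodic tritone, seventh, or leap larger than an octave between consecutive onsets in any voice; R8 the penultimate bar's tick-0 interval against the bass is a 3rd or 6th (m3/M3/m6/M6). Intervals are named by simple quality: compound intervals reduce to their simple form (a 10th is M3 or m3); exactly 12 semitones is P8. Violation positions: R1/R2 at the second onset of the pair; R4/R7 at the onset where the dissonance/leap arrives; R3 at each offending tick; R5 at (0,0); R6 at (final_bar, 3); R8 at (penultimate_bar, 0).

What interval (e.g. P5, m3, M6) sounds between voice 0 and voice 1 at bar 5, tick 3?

voice 0=A3 voice 1=A4 -> P8

P8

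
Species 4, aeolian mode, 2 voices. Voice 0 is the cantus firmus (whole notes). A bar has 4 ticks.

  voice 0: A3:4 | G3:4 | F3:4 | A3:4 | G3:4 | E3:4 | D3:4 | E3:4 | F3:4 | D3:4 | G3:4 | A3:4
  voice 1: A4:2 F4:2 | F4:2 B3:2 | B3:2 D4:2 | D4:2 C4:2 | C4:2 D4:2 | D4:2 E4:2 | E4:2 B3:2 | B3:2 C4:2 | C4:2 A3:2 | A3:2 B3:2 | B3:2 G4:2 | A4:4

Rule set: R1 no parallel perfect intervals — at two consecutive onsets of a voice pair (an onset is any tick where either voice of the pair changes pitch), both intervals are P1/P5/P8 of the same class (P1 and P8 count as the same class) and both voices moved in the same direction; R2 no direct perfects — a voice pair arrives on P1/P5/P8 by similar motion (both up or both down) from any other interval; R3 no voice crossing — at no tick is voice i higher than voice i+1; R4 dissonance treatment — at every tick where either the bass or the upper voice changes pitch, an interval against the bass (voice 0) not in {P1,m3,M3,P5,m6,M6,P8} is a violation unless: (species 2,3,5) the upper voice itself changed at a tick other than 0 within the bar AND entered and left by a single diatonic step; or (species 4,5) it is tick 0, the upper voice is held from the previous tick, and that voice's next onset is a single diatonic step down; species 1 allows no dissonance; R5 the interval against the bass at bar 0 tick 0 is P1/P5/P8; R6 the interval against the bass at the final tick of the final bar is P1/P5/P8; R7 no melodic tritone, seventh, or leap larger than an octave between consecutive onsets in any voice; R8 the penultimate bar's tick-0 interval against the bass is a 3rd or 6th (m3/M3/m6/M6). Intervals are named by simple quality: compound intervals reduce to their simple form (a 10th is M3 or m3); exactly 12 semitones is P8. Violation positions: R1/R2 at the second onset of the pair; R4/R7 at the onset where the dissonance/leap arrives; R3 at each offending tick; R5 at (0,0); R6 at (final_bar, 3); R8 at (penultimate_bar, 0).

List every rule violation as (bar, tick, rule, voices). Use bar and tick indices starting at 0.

(1, 0, R4, (0, 1))
(1, 2, R7, (1,))
(2, 0, R4, (0, 1))
(4, 0, R4, (0, 1))
(5, 0, R4, (0, 1))
(6, 0, R4, (0, 1))
(11, 0, R1, (0, 1))

bar 0: v0=A3 v1=A4 downbeat P8
bar 1: v0=G3 v1=F4 downbeat m7
bar 2: v0=F3 v1=B3 downbeat TT
bar 3: v0=A3 v1=D4 downbeat P4
bar 4: v0=G3 v1=C4 downbeat P4
bar 5: v0=E3 v1=D4 downbeat m7
bar 6: v0=D3 v1=E4 downbeat M2
bar 7: v0=E3 v1=B3 downbeat P5
bar 8: v0=F3 v1=C4 downbeat P5
bar 9: v0=D3 v1=A3 downbeat P5
bar 10: v0=G3 v1=B3 downbeat M3
bar 11: v0=A3 v1=A4 downbeat P8
  -> R4 @ bar 1 tick 0 v(0, 1): G3/F4 m7 untreated
  -> R7 @ bar 1 tick 2 v(1,): F4->B3 leap 6st
  -> R4 @ bar 2 tick 0 v(0, 1): F3/B3 TT untreated
  -> R4 @ bar 4 tick 0 v(0, 1): G3/C4 P4 untreated
  -> R4 @ bar 5 tick 0 v(0, 1): E3/D4 m7 untreated
  -> R4 @ bar 6 tick 0 v(0, 1): D3/E4 M2 untreated
  -> R1 @ bar 11 tick 0 v(0, 1): G3/G4 P8 -> A3/A4 P8 similar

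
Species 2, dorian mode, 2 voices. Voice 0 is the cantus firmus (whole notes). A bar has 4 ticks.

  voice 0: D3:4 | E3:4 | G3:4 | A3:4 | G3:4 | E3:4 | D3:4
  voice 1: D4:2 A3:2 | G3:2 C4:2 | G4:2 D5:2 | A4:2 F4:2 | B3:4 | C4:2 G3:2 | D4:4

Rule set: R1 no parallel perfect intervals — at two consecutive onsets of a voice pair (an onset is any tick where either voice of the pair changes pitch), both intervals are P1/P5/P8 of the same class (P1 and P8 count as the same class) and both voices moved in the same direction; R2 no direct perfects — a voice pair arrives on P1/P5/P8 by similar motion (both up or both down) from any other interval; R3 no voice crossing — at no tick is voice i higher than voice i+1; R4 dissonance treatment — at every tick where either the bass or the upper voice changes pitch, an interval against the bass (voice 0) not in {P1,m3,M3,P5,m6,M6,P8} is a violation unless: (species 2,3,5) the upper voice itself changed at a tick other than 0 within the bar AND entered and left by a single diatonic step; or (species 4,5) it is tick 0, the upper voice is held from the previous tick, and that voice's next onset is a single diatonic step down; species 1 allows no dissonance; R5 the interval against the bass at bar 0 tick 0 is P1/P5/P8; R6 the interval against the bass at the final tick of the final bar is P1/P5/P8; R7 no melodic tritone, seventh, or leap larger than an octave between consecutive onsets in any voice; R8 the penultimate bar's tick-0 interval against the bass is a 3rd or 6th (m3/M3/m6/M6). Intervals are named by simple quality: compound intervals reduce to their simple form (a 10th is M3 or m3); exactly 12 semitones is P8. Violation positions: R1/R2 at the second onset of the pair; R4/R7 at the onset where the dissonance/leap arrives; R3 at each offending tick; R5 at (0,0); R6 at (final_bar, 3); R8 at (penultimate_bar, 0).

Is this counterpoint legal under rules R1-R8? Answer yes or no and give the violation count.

No (2 violations)

bar 0: v0=D3 v1=D4 (P8)
bar 1: v0=E3 v1=G3 (m3)
bar 2: v0=G3 v1=G4 (P8)
bar 3: v0=A3 v1=A4 (P8)
bar 4: v0=G3 v1=B3 (M3)
bar 5: v0=E3 v1=C4 (m6)
bar 6: v0=D3 v1=D4 (P8)
  R2 @ bar2.0: E3/C4 m6 -> G3/G4 P8 similar
  R7 @ bar4.0: F4->B3 leap 6st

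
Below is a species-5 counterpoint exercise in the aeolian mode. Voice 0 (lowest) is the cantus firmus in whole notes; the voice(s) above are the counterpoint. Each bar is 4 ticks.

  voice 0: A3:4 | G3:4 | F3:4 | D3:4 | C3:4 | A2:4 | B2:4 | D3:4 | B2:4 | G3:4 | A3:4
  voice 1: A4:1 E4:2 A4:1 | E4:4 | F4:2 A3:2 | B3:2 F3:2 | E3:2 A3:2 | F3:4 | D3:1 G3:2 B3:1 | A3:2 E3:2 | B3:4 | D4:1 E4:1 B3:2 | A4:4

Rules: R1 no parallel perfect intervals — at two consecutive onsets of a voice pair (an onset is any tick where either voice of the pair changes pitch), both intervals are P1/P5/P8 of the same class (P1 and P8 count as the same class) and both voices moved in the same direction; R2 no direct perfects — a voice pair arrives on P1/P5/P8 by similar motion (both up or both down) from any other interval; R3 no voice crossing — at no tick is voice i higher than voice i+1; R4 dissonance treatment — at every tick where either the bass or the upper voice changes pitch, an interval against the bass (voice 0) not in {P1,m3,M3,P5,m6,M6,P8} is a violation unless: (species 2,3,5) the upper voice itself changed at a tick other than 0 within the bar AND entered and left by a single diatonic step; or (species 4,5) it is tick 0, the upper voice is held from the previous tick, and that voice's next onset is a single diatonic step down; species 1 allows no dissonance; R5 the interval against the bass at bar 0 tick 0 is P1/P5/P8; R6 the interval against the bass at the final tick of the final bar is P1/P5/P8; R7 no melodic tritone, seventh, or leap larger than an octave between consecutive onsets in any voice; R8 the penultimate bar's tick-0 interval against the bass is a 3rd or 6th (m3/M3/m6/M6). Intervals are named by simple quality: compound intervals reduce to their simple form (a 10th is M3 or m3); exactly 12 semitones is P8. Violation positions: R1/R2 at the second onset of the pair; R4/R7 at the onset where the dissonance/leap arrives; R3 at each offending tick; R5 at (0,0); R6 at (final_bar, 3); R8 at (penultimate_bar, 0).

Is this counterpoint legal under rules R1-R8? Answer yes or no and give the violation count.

bar 0: v0=A3 v1=A4 (P8)
bar 1: v0=G3 v1=E4 (M6)
bar 2: v0=F3 v1=F4 (P8)
bar 3: v0=D3 v1=B3 (M6)
bar 4: v0=C3 v1=E3 (M3)
bar 5: v0=A2 v1=F3 (m6)
bar 6: v0=B2 v1=D3 (m3)
bar 7: v0=D3 v1=A3 (P5)
bar 8: v0=B2 v1=B3 (P8)
bar 9: v0=G3 v1=D4 (P5)
bar 10: v0=A3 v1=A4 (P8)
  R7 @ bar3.2: B3->F3 leap 6st
  R4 @ bar7.2: D3/E3 M2 untreated
  R2 @ bar9.0: B2/B3 P8 -> G3/D4 P5 similar
  R8 @ bar9.0: penult P5 not 3rd/6th
  R2 @ bar10.0: G3/B3 M3 -> A3/A4 P8 similar
  R7 @ bar10.0: B3->A4 leap 10st

No (6 violations)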